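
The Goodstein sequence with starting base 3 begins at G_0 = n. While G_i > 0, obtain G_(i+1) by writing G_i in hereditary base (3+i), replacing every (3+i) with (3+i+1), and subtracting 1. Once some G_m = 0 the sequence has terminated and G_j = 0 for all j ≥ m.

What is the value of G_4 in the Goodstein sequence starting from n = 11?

step 0: 11 = 3^2 + 2; sub 4 for 3: 4^2 + 2; = 18; G_1 = 18−1 = 17
step 1: 17 = 4^2 + 1; sub 5 for 4: 5^2 + 1; = 26; G_2 = 26−1 = 25
step 2: 25 = 5^2; sub 6 for 5: 6^2; = 36; G_3 = 36−1 = 35
step 3: 35 = 5·6 + 5; sub 7 for 6: 5·7 + 5; = 40; G_4 = 40−1 = 39

39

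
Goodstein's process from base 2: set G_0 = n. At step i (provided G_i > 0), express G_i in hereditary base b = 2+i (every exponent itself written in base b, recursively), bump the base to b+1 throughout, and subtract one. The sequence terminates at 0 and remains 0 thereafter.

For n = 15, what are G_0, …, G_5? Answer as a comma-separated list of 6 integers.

15, 111, 1283, 18752, 326593, 6588344

i=0: 15 = 2^(2 + 1) + 2^2 + 2 + 1 (b=2); 2→3: 3^(3 + 1) + 3^3 + 3 + 1 = 112; 112−1 = 111
i=1: 111 = 3^(3 + 1) + 3^3 + 3 (b=3); 3→4: 4^(4 + 1) + 4^4 + 4 = 1284; 1284−1 = 1283
i=2: 1283 = 4^(4 + 1) + 4^4 + 3 (b=4); 4→5: 5^(5 + 1) + 5^5 + 3 = 18753; 18753−1 = 18752
i=3: 18752 = 5^(5 + 1) + 5^5 + 2 (b=5); 5→6: 6^(6 + 1) + 6^6 + 2 = 326594; 326594−1 = 326593
i=4: 326593 = 6^(6 + 1) + 6^6 + 1 (b=6); 6→7: 7^(7 + 1) + 7^7 + 1 = 6588345; 6588345−1 = 6588344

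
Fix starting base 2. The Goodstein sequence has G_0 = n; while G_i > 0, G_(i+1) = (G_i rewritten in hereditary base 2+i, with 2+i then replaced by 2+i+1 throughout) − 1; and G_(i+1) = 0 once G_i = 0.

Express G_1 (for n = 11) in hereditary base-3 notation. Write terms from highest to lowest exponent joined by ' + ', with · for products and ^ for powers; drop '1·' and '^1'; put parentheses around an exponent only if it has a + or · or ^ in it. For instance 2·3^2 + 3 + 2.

3^(3 + 1) + 3

G_0=11  [base 2] 2^(2 + 1) + 2 + 1  →[2↦3]→  3^(3 + 1) + 3 + 1 = 85  −1 ⇒ G_1=84
G_1=84  [base 3] 3^(3 + 1) + 3  →[3↦4]→  4^(4 + 1) + 4 = 1028  −1 ⇒ G_2=1027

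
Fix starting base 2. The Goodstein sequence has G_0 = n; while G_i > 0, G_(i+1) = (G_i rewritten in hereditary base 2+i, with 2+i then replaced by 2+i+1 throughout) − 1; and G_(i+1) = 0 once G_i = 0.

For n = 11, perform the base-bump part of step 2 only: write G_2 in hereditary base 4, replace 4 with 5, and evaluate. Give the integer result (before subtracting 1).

15628

[0] 11 ≡ 2^(2 + 1) + 2 + 1 (base 2). Lift 3: 85. −1: 84.
[1] 84 ≡ 3^(3 + 1) + 3 (base 3). Lift 4: 1028. −1: 1027.
[2] 1027 ≡ 4^(4 + 1) + 3 (base 4). Lift 5: 15628. −1: 15627.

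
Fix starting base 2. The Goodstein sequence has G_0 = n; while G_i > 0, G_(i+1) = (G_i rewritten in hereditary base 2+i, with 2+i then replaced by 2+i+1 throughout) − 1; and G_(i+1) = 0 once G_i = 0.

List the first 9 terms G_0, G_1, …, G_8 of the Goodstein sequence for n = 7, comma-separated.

step 0: 7 = 2^2 + 2 + 1; sub 3 for 2: 3^3 + 3 + 1; = 31; G_1 = 31−1 = 30
step 1: 30 = 3^3 + 3; sub 4 for 3: 4^4 + 4; = 260; G_2 = 260−1 = 259
step 2: 259 = 4^4 + 3; sub 5 for 4: 5^5 + 3; = 3128; G_3 = 3128−1 = 3127
step 3: 3127 = 5^5 + 2; sub 6 for 5: 6^6 + 2; = 46658; G_4 = 46658−1 = 46657
step 4: 46657 = 6^6 + 1; sub 7 for 6: 7^7 + 1; = 823544; G_5 = 823544−1 = 823543
step 5: 823543 = 7^7; sub 8 for 7: 8^8; = 16777216; G_6 = 16777216−1 = 16777215
step 6: 16777215 = 7·8^7 + 7·8^6 + 7·8^5 + 7·8^4 + 7·8^3 + 7·8^2 + 7·8 + 7; sub 9 for 8: 7·9^7 + 7·9^6 + 7·9^5 + 7·9^4 + 7·9^3 + 7·9^2 + 7·9 + 7; = 37665880; G_7 = 37665880−1 = 37665879
step 7: 37665879 = 7·9^7 + 7·9^6 + 7·9^5 + 7·9^4 + 7·9^3 + 7·9^2 + 7·9 + 6; sub 10 for 9: 7·10^7 + 7·10^6 + 7·10^5 + 7·10^4 + 7·10^3 + 7·10^2 + 7·10 + 6; = 77777776; G_8 = 77777776−1 = 77777775

7, 30, 259, 3127, 46657, 823543, 16777215, 37665879, 77777775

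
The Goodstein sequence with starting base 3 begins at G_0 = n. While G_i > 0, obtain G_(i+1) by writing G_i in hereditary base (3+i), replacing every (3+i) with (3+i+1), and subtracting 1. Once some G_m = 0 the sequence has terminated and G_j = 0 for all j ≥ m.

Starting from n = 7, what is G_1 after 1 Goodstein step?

8

G_0 = 7. HB_3(7) = 2·3 + 1. Bump = 9. G_1 = 8.
G_1 = 8. HB_4(8) = 2·4. Bump = 10. G_2 = 9.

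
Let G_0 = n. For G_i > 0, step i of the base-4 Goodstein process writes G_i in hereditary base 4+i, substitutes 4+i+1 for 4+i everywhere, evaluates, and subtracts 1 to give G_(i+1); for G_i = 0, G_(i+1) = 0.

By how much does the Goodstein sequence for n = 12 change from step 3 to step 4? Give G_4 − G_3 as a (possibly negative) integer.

i=0: 12 = 3·4 (b=4); 4→5: 3·5 = 15; 15−1 = 14
i=1: 14 = 2·5 + 4 (b=5); 5→6: 2·6 + 4 = 16; 16−1 = 15
i=2: 15 = 2·6 + 3 (b=6); 6→7: 2·7 + 3 = 17; 17−1 = 16
i=3: 16 = 2·7 + 2 (b=7); 7→8: 2·8 + 2 = 18; 18−1 = 17

1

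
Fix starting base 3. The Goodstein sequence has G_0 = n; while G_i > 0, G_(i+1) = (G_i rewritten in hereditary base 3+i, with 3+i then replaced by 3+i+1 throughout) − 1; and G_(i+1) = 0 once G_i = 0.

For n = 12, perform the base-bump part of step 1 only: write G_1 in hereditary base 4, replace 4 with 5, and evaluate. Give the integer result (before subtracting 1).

step 0: 12 = 3^2 + 3; sub 4 for 3: 4^2 + 4; = 20; G_1 = 20−1 = 19
step 1: 19 = 4^2 + 3; sub 5 for 4: 5^2 + 3; = 28; G_2 = 28−1 = 27

28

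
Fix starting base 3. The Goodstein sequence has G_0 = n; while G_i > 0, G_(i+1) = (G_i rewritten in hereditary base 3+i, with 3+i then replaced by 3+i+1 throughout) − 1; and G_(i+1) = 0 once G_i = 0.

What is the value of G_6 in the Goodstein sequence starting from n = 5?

[0] 5 ≡ 3 + 2 (base 3). Lift 4: 6. −1: 5.
[1] 5 ≡ 4 + 1 (base 4). Lift 5: 6. −1: 5.
[2] 5 ≡ 5 (base 5). Lift 6: 6. −1: 5.
[3] 5 ≡ 5 (base 6). Lift 7: 5. −1: 4.
[4] 4 ≡ 4 (base 7). Lift 8: 4. −1: 3.
[5] 3 ≡ 3 (base 8). Lift 9: 3. −1: 2.

2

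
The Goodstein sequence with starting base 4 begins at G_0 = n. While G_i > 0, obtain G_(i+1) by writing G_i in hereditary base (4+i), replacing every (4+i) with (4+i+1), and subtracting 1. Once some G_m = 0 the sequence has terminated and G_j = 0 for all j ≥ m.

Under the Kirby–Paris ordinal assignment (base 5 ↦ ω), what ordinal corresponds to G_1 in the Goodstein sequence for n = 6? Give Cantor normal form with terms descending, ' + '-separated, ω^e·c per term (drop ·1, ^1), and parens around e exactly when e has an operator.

ω + 1

(0) 6|_4 = 4 + 2 ↦ 5 + 2|_5 = 7 ⇒ 6
(1) 6|_5 = 5 + 1 ↦ 6 + 1|_6 = 7 ⇒ 6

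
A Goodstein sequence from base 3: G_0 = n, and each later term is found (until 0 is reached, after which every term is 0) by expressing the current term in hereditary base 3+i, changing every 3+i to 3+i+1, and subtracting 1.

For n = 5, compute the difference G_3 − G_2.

G_0 = 5. HB_3(5) = 3 + 2. Bump = 6. G_1 = 5.
G_1 = 5. HB_4(5) = 4 + 1. Bump = 6. G_2 = 5.
G_2 = 5. HB_5(5) = 5. Bump = 6. G_3 = 5.

0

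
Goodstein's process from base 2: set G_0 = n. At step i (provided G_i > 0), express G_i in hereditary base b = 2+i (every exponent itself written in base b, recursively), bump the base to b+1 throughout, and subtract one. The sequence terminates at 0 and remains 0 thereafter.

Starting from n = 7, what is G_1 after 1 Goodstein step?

30

i=0: 7 = 2^2 + 2 + 1 (b=2); 2→3: 3^3 + 3 + 1 = 31; 31−1 = 30
i=1: 30 = 3^3 + 3 (b=3); 3→4: 4^4 + 4 = 260; 260−1 = 259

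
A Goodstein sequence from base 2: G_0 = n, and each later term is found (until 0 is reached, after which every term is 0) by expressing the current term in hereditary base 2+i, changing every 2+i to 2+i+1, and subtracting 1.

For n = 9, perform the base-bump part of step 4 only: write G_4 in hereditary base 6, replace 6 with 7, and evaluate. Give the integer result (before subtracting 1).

9 —HB2→ 2^(2 + 1) + 1 —bump→ 3^(3 + 1) + 1 = 82 —(−1)→ 81
81 —HB3→ 3^(3 + 1) —bump→ 4^(4 + 1) = 1024 —(−1)→ 1023
1023 —HB4→ 3·4^4 + 3·4^3 + 3·4^2 + 3·4 + 3 —bump→ 3·5^5 + 3·5^3 + 3·5^2 + 3·5 + 3 = 9843 —(−1)→ 9842
9842 —HB5→ 3·5^5 + 3·5^3 + 3·5^2 + 3·5 + 2 —bump→ 3·6^6 + 3·6^3 + 3·6^2 + 3·6 + 2 = 140744 —(−1)→ 140743

2471827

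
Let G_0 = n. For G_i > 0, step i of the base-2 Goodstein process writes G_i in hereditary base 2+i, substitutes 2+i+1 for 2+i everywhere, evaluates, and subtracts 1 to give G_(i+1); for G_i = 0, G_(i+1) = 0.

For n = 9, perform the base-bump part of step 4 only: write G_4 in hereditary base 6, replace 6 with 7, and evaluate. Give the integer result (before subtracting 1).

2471827

G_0=9  [base 2] 2^(2 + 1) + 1  →[2↦3]→  3^(3 + 1) + 1 = 82  −1 ⇒ G_1=81
G_1=81  [base 3] 3^(3 + 1)  →[3↦4]→  4^(4 + 1) = 1024  −1 ⇒ G_2=1023
G_2=1023  [base 4] 3·4^4 + 3·4^3 + 3·4^2 + 3·4 + 3  →[4↦5]→  3·5^5 + 3·5^3 + 3·5^2 + 3·5 + 3 = 9843  −1 ⇒ G_3=9842
G_3=9842  [base 5] 3·5^5 + 3·5^3 + 3·5^2 + 3·5 + 2  →[5↦6]→  3·6^6 + 3·6^3 + 3·6^2 + 3·6 + 2 = 140744  −1 ⇒ G_4=140743
G_4=140743  [base 6] 3·6^6 + 3·6^3 + 3·6^2 + 3·6 + 1  →[6↦7]→  3·7^7 + 3·7^3 + 3·7^2 + 3·7 + 1 = 2471827  −1 ⇒ G_5=2471826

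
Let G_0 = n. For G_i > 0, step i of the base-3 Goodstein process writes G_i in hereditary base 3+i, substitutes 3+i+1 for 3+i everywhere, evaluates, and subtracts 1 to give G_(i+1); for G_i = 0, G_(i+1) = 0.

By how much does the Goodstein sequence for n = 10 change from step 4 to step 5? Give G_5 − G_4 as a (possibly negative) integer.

3

i=0: 10 = 3^2 + 1 (b=3); 3→4: 4^2 + 1 = 17; 17−1 = 16
i=1: 16 = 4^2 (b=4); 4→5: 5^2 = 25; 25−1 = 24
i=2: 24 = 4·5 + 4 (b=5); 5→6: 4·6 + 4 = 28; 28−1 = 27
i=3: 27 = 4·6 + 3 (b=6); 6→7: 4·7 + 3 = 31; 31−1 = 30
i=4: 30 = 4·7 + 2 (b=7); 7→8: 4·8 + 2 = 34; 34−1 = 33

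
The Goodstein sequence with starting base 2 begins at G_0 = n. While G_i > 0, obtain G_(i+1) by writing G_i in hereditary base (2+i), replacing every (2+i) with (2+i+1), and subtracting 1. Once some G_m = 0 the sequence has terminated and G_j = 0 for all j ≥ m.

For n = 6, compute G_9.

i=0: 6 = 2^2 + 2 (b=2); 2→3: 3^3 + 3 = 30; 30−1 = 29
i=1: 29 = 3^3 + 2 (b=3); 3→4: 4^4 + 2 = 258; 258−1 = 257
i=2: 257 = 4^4 + 1 (b=4); 4→5: 5^5 + 1 = 3126; 3126−1 = 3125
i=3: 3125 = 5^5 (b=5); 5→6: 6^6 = 46656; 46656−1 = 46655
i=4: 46655 = 5·6^5 + 5·6^4 + 5·6^3 + 5·6^2 + 5·6 + 5 (b=6); 6→7: 5·7^5 + 5·7^4 + 5·7^3 + 5·7^2 + 5·7 + 5 = 98040; 98040−1 = 98039
i=5: 98039 = 5·7^5 + 5·7^4 + 5·7^3 + 5·7^2 + 5·7 + 4 (b=7); 7→8: 5·8^5 + 5·8^4 + 5·8^3 + 5·8^2 + 5·8 + 4 = 187244; 187244−1 = 187243
i=6: 187243 = 5·8^5 + 5·8^4 + 5·8^3 + 5·8^2 + 5·8 + 3 (b=8); 8→9: 5·9^5 + 5·9^4 + 5·9^3 + 5·9^2 + 5·9 + 3 = 332148; 332148−1 = 332147
i=7: 332147 = 5·9^5 + 5·9^4 + 5·9^3 + 5·9^2 + 5·9 + 2 (b=9); 9→10: 5·10^5 + 5·10^4 + 5·10^3 + 5·10^2 + 5·10 + 2 = 555552; 555552−1 = 555551
i=8: 555551 = 5·10^5 + 5·10^4 + 5·10^3 + 5·10^2 + 5·10 + 1 (b=10); 10→11: 5·11^5 + 5·11^4 + 5·11^3 + 5·11^2 + 5·11 + 1 = 885776; 885776−1 = 885775

885775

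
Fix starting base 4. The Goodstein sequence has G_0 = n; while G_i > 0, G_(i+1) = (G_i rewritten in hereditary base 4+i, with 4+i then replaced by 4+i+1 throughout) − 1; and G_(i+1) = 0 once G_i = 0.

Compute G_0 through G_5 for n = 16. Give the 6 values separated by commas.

16, 24, 27, 30, 33, 36

G_0 = 16. HB_4(16) = 4^2. Bump = 25. G_1 = 24.
G_1 = 24. HB_5(24) = 4·5 + 4. Bump = 28. G_2 = 27.
G_2 = 27. HB_6(27) = 4·6 + 3. Bump = 31. G_3 = 30.
G_3 = 30. HB_7(30) = 4·7 + 2. Bump = 34. G_4 = 33.
G_4 = 33. HB_8(33) = 4·8 + 1. Bump = 37. G_5 = 36.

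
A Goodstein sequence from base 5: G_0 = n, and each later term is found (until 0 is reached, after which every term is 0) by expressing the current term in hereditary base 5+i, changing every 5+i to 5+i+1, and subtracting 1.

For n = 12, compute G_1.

G_0 = 12. HB_5(12) = 2·5 + 2. Bump = 14. G_1 = 13.
G_1 = 13. HB_6(13) = 2·6 + 1. Bump = 15. G_2 = 14.

13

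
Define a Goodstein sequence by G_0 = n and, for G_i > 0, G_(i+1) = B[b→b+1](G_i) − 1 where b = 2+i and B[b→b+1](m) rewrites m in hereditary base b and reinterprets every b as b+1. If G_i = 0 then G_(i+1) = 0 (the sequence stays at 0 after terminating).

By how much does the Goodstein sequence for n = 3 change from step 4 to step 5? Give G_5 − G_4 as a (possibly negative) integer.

G_0 = 3. HB_2(3) = 2 + 1. Bump = 4. G_1 = 3.
G_1 = 3. HB_3(3) = 3. Bump = 4. G_2 = 3.
G_2 = 3. HB_4(3) = 3. Bump = 3. G_3 = 2.
G_3 = 2. HB_5(2) = 2. Bump = 2. G_4 = 1.
G_4 = 1. HB_6(1) = 1. Bump = 1. G_5 = 0.

-1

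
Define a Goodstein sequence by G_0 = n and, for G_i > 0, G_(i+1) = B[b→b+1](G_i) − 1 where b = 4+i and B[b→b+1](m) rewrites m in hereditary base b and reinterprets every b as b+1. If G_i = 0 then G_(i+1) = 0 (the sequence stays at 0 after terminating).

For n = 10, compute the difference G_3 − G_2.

1

[0] 10 ≡ 2·4 + 2 (base 4). Lift 5: 12. −1: 11.
[1] 11 ≡ 2·5 + 1 (base 5). Lift 6: 13. −1: 12.
[2] 12 ≡ 2·6 (base 6). Lift 7: 14. −1: 13.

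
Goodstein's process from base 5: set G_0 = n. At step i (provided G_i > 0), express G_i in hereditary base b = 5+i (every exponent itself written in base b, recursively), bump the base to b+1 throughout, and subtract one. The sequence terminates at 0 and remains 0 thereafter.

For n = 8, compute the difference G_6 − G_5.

G_0 = 8. HB_5(8) = 5 + 3. Bump = 9. G_1 = 8.
G_1 = 8. HB_6(8) = 6 + 2. Bump = 9. G_2 = 8.
G_2 = 8. HB_7(8) = 7 + 1. Bump = 9. G_3 = 8.
G_3 = 8. HB_8(8) = 8. Bump = 9. G_4 = 8.
G_4 = 8. HB_9(8) = 8. Bump = 8. G_5 = 7.
G_5 = 7. HB_10(7) = 7. Bump = 7. G_6 = 6.

-1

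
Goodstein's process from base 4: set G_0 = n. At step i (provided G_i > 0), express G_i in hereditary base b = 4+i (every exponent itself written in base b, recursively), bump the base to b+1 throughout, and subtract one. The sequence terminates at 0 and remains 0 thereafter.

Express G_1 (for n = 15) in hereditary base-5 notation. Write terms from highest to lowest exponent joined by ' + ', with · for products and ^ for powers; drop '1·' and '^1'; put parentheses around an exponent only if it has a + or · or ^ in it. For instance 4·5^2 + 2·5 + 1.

i=0: 15 = 3·4 + 3 (b=4); 4→5: 3·5 + 3 = 18; 18−1 = 17
i=1: 17 = 3·5 + 2 (b=5); 5→6: 3·6 + 2 = 20; 20−1 = 19

3·5 + 2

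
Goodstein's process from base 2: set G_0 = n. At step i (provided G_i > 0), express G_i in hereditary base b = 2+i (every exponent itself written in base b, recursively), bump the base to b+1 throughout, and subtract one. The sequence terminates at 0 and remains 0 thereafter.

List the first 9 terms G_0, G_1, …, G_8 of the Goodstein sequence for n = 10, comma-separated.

i=0: 10 = 2^(2 + 1) + 2 (b=2); 2→3: 3^(3 + 1) + 3 = 84; 84−1 = 83
i=1: 83 = 3^(3 + 1) + 2 (b=3); 3→4: 4^(4 + 1) + 2 = 1026; 1026−1 = 1025
i=2: 1025 = 4^(4 + 1) + 1 (b=4); 4→5: 5^(5 + 1) + 1 = 15626; 15626−1 = 15625
i=3: 15625 = 5^(5 + 1) (b=5); 5→6: 6^(6 + 1) = 279936; 279936−1 = 279935
i=4: 279935 = 5·6^6 + 5·6^5 + 5·6^4 + 5·6^3 + 5·6^2 + 5·6 + 5 (b=6); 6→7: 5·7^7 + 5·7^5 + 5·7^4 + 5·7^3 + 5·7^2 + 5·7 + 5 = 4215755; 4215755−1 = 4215754
i=5: 4215754 = 5·7^7 + 5·7^5 + 5·7^4 + 5·7^3 + 5·7^2 + 5·7 + 4 (b=7); 7→8: 5·8^8 + 5·8^5 + 5·8^4 + 5·8^3 + 5·8^2 + 5·8 + 4 = 84073324; 84073324−1 = 84073323
i=6: 84073323 = 5·8^8 + 5·8^5 + 5·8^4 + 5·8^3 + 5·8^2 + 5·8 + 3 (b=8); 8→9: 5·9^9 + 5·9^5 + 5·9^4 + 5·9^3 + 5·9^2 + 5·9 + 3 = 1937434593; 1937434593−1 = 1937434592
i=7: 1937434592 = 5·9^9 + 5·9^5 + 5·9^4 + 5·9^3 + 5·9^2 + 5·9 + 2 (b=9); 9→10: 5·10^10 + 5·10^5 + 5·10^4 + 5·10^3 + 5·10^2 + 5·10 + 2 = 50000555552; 50000555552−1 = 50000555551

10, 83, 1025, 15625, 279935, 4215754, 84073323, 1937434592, 50000555551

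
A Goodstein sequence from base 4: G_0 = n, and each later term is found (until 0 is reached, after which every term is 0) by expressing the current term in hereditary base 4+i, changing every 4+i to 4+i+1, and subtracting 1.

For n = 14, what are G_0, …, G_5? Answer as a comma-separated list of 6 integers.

14, 16, 18, 20, 21, 22

base 4: 14 = 3·4 + 2; at 5: 3·5 + 2 = 17; next = 16
base 5: 16 = 3·5 + 1; at 6: 3·6 + 1 = 19; next = 18
base 6: 18 = 3·6; at 7: 3·7 = 21; next = 20
base 7: 20 = 2·7 + 6; at 8: 2·8 + 6 = 22; next = 21
base 8: 21 = 2·8 + 5; at 9: 2·9 + 5 = 23; next = 22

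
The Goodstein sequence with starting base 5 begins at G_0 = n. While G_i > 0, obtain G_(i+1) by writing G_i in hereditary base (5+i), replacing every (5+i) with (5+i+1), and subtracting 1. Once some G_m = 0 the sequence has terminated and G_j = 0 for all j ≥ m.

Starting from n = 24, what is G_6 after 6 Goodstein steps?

41

G_0 = 24. HB_5(24) = 4·5 + 4. Bump = 28. G_1 = 27.
G_1 = 27. HB_6(27) = 4·6 + 3. Bump = 31. G_2 = 30.
G_2 = 30. HB_7(30) = 4·7 + 2. Bump = 34. G_3 = 33.
G_3 = 33. HB_8(33) = 4·8 + 1. Bump = 37. G_4 = 36.
G_4 = 36. HB_9(36) = 4·9. Bump = 40. G_5 = 39.
G_5 = 39. HB_10(39) = 3·10 + 9. Bump = 42. G_6 = 41.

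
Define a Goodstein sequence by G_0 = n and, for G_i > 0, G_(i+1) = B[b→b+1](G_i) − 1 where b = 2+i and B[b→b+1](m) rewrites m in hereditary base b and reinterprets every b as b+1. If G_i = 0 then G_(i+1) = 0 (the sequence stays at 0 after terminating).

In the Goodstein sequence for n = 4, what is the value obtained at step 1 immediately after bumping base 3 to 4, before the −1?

(0) 4|_2 = 2^2 ↦ 3^3|_3 = 27 ⇒ 26
(1) 26|_3 = 2·3^2 + 2·3 + 2 ↦ 2·4^2 + 2·4 + 2|_4 = 42 ⇒ 41

42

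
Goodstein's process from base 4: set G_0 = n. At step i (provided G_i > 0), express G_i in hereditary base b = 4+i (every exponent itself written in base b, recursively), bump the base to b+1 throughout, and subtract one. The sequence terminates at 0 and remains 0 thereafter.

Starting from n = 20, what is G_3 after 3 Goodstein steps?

G_0 = 20. HB_4(20) = 4^2 + 4. Bump = 30. G_1 = 29.
G_1 = 29. HB_5(29) = 5^2 + 4. Bump = 40. G_2 = 39.
G_2 = 39. HB_6(39) = 6^2 + 3. Bump = 52. G_3 = 51.
G_3 = 51. HB_7(51) = 7^2 + 2. Bump = 66. G_4 = 65.

51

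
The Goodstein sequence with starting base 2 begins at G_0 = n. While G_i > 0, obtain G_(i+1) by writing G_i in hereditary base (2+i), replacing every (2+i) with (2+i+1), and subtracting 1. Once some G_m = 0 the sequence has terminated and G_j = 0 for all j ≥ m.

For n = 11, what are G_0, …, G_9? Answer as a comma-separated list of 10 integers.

base 2: 11 = 2^(2 + 1) + 2 + 1; at 3: 3^(3 + 1) + 3 + 1 = 85; next = 84
base 3: 84 = 3^(3 + 1) + 3; at 4: 4^(4 + 1) + 4 = 1028; next = 1027
base 4: 1027 = 4^(4 + 1) + 3; at 5: 5^(5 + 1) + 3 = 15628; next = 15627
base 5: 15627 = 5^(5 + 1) + 2; at 6: 6^(6 + 1) + 2 = 279938; next = 279937
base 6: 279937 = 6^(6 + 1) + 1; at 7: 7^(7 + 1) + 1 = 5764802; next = 5764801
base 7: 5764801 = 7^(7 + 1); at 8: 8^(8 + 1) = 134217728; next = 134217727
base 8: 134217727 = 7·8^8 + 7·8^7 + 7·8^6 + 7·8^5 + 7·8^4 + 7·8^3 + 7·8^2 + 7·8 + 7; at 9: 7·9^9 + 7·9^7 + 7·9^6 + 7·9^5 + 7·9^4 + 7·9^3 + 7·9^2 + 7·9 + 7 = 2749609303; next = 2749609302
base 9: 2749609302 = 7·9^9 + 7·9^7 + 7·9^6 + 7·9^5 + 7·9^4 + 7·9^3 + 7·9^2 + 7·9 + 6; at 10: 7·10^10 + 7·10^7 + 7·10^6 + 7·10^5 + 7·10^4 + 7·10^3 + 7·10^2 + 7·10 + 6 = 70077777776; next = 70077777775
base 10: 70077777775 = 7·10^10 + 7·10^7 + 7·10^6 + 7·10^5 + 7·10^4 + 7·10^3 + 7·10^2 + 7·10 + 5; at 11: 7·11^11 + 7·11^7 + 7·11^6 + 7·11^5 + 7·11^4 + 7·11^3 + 7·11^2 + 7·11 + 5 = 1997331745491; next = 1997331745490

11, 84, 1027, 15627, 279937, 5764801, 134217727, 2749609302, 70077777775, 1997331745490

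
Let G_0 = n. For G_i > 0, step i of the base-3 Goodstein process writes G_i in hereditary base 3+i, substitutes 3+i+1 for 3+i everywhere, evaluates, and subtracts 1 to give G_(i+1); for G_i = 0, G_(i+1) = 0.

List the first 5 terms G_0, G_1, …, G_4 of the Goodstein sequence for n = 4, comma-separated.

base 3: 4 = 3 + 1; at 4: 4 + 1 = 5; next = 4
base 4: 4 = 4; at 5: 5 = 5; next = 4
base 5: 4 = 4; at 6: 4 = 4; next = 3
base 6: 3 = 3; at 7: 3 = 3; next = 2

4, 4, 4, 3, 2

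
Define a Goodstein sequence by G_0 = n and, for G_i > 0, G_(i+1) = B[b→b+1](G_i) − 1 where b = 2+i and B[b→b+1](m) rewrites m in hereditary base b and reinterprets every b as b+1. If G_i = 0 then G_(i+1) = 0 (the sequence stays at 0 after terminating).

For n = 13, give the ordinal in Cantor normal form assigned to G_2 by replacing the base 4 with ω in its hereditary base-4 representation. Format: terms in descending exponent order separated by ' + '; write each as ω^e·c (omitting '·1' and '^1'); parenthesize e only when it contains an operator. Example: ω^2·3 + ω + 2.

ω^(ω + 1) + ω^3·3 + ω^2·3 + ω·3 + 3

i=0: 13 = 2^(2 + 1) + 2^2 + 1 (b=2); 2→3: 3^(3 + 1) + 3^3 + 1 = 109; 109−1 = 108
i=1: 108 = 3^(3 + 1) + 3^3 (b=3); 3→4: 4^(4 + 1) + 4^4 = 1280; 1280−1 = 1279
i=2: 1279 = 4^(4 + 1) + 3·4^3 + 3·4^2 + 3·4 + 3 (b=4); 4→5: 5^(5 + 1) + 3·5^3 + 3·5^2 + 3·5 + 3 = 16093; 16093−1 = 16092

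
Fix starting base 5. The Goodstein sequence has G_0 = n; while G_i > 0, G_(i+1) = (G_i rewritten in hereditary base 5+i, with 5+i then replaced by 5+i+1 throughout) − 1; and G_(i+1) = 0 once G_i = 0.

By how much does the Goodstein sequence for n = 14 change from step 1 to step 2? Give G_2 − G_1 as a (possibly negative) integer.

14 —HB5→ 2·5 + 4 —bump→ 2·6 + 4 = 16 —(−1)→ 15
15 —HB6→ 2·6 + 3 —bump→ 2·7 + 3 = 17 —(−1)→ 16

1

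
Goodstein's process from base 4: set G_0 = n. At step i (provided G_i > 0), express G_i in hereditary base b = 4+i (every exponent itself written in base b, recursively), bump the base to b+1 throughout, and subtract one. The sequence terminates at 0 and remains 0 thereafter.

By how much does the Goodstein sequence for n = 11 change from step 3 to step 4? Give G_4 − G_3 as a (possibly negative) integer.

11 —HB4→ 2·4 + 3 —bump→ 2·5 + 3 = 13 —(−1)→ 12
12 —HB5→ 2·5 + 2 —bump→ 2·6 + 2 = 14 —(−1)→ 13
13 —HB6→ 2·6 + 1 —bump→ 2·7 + 1 = 15 —(−1)→ 14
14 —HB7→ 2·7 —bump→ 2·8 = 16 —(−1)→ 15

1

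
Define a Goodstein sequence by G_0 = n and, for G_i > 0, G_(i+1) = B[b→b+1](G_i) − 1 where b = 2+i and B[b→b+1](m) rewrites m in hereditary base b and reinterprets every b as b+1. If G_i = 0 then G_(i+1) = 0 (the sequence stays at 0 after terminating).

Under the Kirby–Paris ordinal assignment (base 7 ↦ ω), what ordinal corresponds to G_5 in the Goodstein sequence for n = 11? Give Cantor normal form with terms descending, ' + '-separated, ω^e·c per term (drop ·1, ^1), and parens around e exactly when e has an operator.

(0) 11|_2 = 2^(2 + 1) + 2 + 1 ↦ 3^(3 + 1) + 3 + 1|_3 = 85 ⇒ 84
(1) 84|_3 = 3^(3 + 1) + 3 ↦ 4^(4 + 1) + 4|_4 = 1028 ⇒ 1027
(2) 1027|_4 = 4^(4 + 1) + 3 ↦ 5^(5 + 1) + 3|_5 = 15628 ⇒ 15627
(3) 15627|_5 = 5^(5 + 1) + 2 ↦ 6^(6 + 1) + 2|_6 = 279938 ⇒ 279937
(4) 279937|_6 = 6^(6 + 1) + 1 ↦ 7^(7 + 1) + 1|_7 = 5764802 ⇒ 5764801

ω^(ω + 1)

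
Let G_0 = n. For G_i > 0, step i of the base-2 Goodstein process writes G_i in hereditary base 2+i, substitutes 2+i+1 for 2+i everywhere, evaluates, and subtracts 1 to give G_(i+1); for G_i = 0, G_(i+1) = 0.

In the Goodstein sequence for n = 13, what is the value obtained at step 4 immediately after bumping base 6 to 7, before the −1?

[0] 13 ≡ 2^(2 + 1) + 2^2 + 1 (base 2). Lift 3: 109. −1: 108.
[1] 108 ≡ 3^(3 + 1) + 3^3 (base 3). Lift 4: 1280. −1: 1279.
[2] 1279 ≡ 4^(4 + 1) + 3·4^3 + 3·4^2 + 3·4 + 3 (base 4). Lift 5: 16093. −1: 16092.
[3] 16092 ≡ 5^(5 + 1) + 3·5^3 + 3·5^2 + 3·5 + 2 (base 5). Lift 6: 280712. −1: 280711.
[4] 280711 ≡ 6^(6 + 1) + 3·6^3 + 3·6^2 + 3·6 + 1 (base 6). Lift 7: 5765999. −1: 5765998.

5765999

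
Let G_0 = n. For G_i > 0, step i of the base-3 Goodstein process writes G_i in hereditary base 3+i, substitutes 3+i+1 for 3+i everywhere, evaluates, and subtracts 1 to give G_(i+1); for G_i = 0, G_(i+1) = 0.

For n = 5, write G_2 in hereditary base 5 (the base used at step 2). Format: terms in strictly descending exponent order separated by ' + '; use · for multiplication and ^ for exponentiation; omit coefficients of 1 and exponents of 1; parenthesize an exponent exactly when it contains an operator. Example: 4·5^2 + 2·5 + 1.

5 —HB3→ 3 + 2 —bump→ 4 + 2 = 6 —(−1)→ 5
5 —HB4→ 4 + 1 —bump→ 5 + 1 = 6 —(−1)→ 5

5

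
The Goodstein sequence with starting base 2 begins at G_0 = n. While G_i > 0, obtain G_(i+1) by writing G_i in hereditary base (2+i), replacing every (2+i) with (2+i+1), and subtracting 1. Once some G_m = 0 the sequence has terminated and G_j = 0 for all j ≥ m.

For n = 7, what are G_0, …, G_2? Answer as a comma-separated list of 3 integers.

7, 30, 259

7 —HB2→ 2^2 + 2 + 1 —bump→ 3^3 + 3 + 1 = 31 —(−1)→ 30
30 —HB3→ 3^3 + 3 —bump→ 4^4 + 4 = 260 —(−1)→ 259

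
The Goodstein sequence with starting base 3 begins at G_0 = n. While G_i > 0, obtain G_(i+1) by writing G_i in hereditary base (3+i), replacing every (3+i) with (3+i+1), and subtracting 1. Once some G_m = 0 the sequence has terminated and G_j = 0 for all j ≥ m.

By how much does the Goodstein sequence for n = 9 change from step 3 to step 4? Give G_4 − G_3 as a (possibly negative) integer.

2

G_0 = 9. HB_3(9) = 3^2. Bump = 16. G_1 = 15.
G_1 = 15. HB_4(15) = 3·4 + 3. Bump = 18. G_2 = 17.
G_2 = 17. HB_5(17) = 3·5 + 2. Bump = 20. G_3 = 19.
G_3 = 19. HB_6(19) = 3·6 + 1. Bump = 22. G_4 = 21.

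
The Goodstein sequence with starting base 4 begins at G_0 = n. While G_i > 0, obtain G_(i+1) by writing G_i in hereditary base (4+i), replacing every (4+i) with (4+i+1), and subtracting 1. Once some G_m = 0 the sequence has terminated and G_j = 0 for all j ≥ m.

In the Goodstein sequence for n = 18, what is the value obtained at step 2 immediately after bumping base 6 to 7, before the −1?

49

(0) 18|_4 = 4^2 + 2 ↦ 5^2 + 2|_5 = 27 ⇒ 26
(1) 26|_5 = 5^2 + 1 ↦ 6^2 + 1|_6 = 37 ⇒ 36
(2) 36|_6 = 6^2 ↦ 7^2|_7 = 49 ⇒ 48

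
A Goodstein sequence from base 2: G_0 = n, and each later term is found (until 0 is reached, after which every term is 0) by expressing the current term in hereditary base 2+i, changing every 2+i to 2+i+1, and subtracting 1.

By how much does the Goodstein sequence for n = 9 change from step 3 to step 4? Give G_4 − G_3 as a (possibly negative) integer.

[0] 9 ≡ 2^(2 + 1) + 1 (base 2). Lift 3: 82. −1: 81.
[1] 81 ≡ 3^(3 + 1) (base 3). Lift 4: 1024. −1: 1023.
[2] 1023 ≡ 3·4^4 + 3·4^3 + 3·4^2 + 3·4 + 3 (base 4). Lift 5: 9843. −1: 9842.
[3] 9842 ≡ 3·5^5 + 3·5^3 + 3·5^2 + 3·5 + 2 (base 5). Lift 6: 140744. −1: 140743.

130901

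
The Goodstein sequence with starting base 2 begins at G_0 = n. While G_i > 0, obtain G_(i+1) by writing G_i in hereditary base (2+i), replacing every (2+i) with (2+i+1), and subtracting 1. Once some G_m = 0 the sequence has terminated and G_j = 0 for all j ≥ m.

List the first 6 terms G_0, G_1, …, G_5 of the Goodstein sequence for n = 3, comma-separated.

3, 3, 3, 2, 1, 0

[0] 3 ≡ 2 + 1 (base 2). Lift 3: 4. −1: 3.
[1] 3 ≡ 3 (base 3). Lift 4: 4. −1: 3.
[2] 3 ≡ 3 (base 4). Lift 5: 3. −1: 2.
[3] 2 ≡ 2 (base 5). Lift 6: 2. −1: 1.
[4] 1 ≡ 1 (base 6). Lift 7: 1. −1: 0.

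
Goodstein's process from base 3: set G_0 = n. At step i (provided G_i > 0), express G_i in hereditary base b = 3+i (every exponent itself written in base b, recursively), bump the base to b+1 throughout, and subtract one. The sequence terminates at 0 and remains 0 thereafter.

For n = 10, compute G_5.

i=0: 10 = 3^2 + 1 (b=3); 3→4: 4^2 + 1 = 17; 17−1 = 16
i=1: 16 = 4^2 (b=4); 4→5: 5^2 = 25; 25−1 = 24
i=2: 24 = 4·5 + 4 (b=5); 5→6: 4·6 + 4 = 28; 28−1 = 27
i=3: 27 = 4·6 + 3 (b=6); 6→7: 4·7 + 3 = 31; 31−1 = 30
i=4: 30 = 4·7 + 2 (b=7); 7→8: 4·8 + 2 = 34; 34−1 = 33

33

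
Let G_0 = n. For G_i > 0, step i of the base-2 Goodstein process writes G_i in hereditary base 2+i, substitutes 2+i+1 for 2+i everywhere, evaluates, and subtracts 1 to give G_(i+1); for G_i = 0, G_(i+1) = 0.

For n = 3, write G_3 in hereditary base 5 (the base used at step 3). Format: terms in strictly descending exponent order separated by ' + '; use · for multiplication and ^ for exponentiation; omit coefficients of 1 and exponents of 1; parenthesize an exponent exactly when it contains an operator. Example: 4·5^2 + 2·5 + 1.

2

base 2: 3 = 2 + 1; at 3: 3 + 1 = 4; next = 3
base 3: 3 = 3; at 4: 4 = 4; next = 3
base 4: 3 = 3; at 5: 3 = 3; next = 2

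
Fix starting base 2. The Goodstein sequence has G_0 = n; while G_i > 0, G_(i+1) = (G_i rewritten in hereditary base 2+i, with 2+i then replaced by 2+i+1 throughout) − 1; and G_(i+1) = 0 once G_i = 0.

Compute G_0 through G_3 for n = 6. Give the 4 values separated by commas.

base 2: 6 = 2^2 + 2; at 3: 3^3 + 3 = 30; next = 29
base 3: 29 = 3^3 + 2; at 4: 4^4 + 2 = 258; next = 257
base 4: 257 = 4^4 + 1; at 5: 5^5 + 1 = 3126; next = 3125

6, 29, 257, 3125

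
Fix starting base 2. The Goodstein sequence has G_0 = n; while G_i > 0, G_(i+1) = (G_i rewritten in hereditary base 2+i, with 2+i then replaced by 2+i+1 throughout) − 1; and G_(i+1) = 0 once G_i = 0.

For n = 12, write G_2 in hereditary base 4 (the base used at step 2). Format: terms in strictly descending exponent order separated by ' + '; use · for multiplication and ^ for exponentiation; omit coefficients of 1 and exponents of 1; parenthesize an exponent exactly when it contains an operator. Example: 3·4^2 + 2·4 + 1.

4^(4 + 1) + 2·4^2 + 2·4 + 1

G_0=12  [base 2] 2^(2 + 1) + 2^2  →[2↦3]→  3^(3 + 1) + 3^3 = 108  −1 ⇒ G_1=107
G_1=107  [base 3] 3^(3 + 1) + 2·3^2 + 2·3 + 2  →[3↦4]→  4^(4 + 1) + 2·4^2 + 2·4 + 2 = 1066  −1 ⇒ G_2=1065
G_2=1065  [base 4] 4^(4 + 1) + 2·4^2 + 2·4 + 1  →[4↦5]→  5^(5 + 1) + 2·5^2 + 2·5 + 1 = 15686  −1 ⇒ G_3=15685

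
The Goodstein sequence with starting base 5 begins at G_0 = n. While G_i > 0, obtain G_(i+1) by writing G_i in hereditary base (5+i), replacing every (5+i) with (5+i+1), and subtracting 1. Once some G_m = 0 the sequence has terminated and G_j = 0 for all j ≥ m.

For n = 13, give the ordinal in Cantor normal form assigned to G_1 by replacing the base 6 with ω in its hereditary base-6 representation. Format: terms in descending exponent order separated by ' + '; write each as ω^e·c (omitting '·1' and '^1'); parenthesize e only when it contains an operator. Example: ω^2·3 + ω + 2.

[0] 13 ≡ 2·5 + 3 (base 5). Lift 6: 15. −1: 14.
[1] 14 ≡ 2·6 + 2 (base 6). Lift 7: 16. −1: 15.

ω·2 + 2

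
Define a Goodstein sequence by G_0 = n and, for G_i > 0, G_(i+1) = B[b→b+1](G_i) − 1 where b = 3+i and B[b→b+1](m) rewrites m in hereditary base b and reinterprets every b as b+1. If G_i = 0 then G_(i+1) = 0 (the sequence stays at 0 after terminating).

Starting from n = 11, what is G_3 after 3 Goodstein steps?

(0) 11|_3 = 3^2 + 2 ↦ 4^2 + 2|_4 = 18 ⇒ 17
(1) 17|_4 = 4^2 + 1 ↦ 5^2 + 1|_5 = 26 ⇒ 25
(2) 25|_5 = 5^2 ↦ 6^2|_6 = 36 ⇒ 35

35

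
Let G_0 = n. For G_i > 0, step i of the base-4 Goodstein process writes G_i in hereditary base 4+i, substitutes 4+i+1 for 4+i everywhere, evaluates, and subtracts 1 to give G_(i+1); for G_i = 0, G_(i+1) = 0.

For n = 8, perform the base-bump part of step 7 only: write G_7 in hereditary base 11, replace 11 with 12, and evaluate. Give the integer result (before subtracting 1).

8

base 4: 8 = 2·4; at 5: 2·5 = 10; next = 9
base 5: 9 = 5 + 4; at 6: 6 + 4 = 10; next = 9
base 6: 9 = 6 + 3; at 7: 7 + 3 = 10; next = 9
base 7: 9 = 7 + 2; at 8: 8 + 2 = 10; next = 9
base 8: 9 = 8 + 1; at 9: 9 + 1 = 10; next = 9
base 9: 9 = 9; at 10: 10 = 10; next = 9
base 10: 9 = 9; at 11: 9 = 9; next = 8
base 11: 8 = 8; at 12: 8 = 8; next = 7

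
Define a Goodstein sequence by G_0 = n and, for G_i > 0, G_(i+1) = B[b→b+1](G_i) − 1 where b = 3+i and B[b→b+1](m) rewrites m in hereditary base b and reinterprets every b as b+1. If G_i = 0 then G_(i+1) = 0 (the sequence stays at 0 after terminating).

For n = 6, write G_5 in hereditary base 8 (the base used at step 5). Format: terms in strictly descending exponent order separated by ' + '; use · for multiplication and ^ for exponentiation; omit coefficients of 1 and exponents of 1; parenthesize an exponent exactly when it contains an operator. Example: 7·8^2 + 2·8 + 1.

7

(0) 6|_3 = 2·3 ↦ 2·4|_4 = 8 ⇒ 7
(1) 7|_4 = 4 + 3 ↦ 5 + 3|_5 = 8 ⇒ 7
(2) 7|_5 = 5 + 2 ↦ 6 + 2|_6 = 8 ⇒ 7
(3) 7|_6 = 6 + 1 ↦ 7 + 1|_7 = 8 ⇒ 7
(4) 7|_7 = 7 ↦ 8|_8 = 8 ⇒ 7
(5) 7|_8 = 7 ↦ 7|_9 = 7 ⇒ 6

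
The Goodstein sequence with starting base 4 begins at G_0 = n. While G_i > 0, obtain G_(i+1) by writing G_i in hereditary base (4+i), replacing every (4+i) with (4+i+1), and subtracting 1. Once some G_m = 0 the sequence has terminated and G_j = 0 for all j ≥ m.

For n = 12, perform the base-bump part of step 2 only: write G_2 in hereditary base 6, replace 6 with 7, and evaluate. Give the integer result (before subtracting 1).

17

G_0 = 12. HB_4(12) = 3·4. Bump = 15. G_1 = 14.
G_1 = 14. HB_5(14) = 2·5 + 4. Bump = 16. G_2 = 15.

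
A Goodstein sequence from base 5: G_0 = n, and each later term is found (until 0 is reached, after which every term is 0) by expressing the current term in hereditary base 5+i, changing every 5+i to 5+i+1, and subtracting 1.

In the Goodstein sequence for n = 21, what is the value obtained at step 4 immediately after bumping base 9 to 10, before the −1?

G_0=21  [base 5] 4·5 + 1  →[5↦6]→  4·6 + 1 = 25  −1 ⇒ G_1=24
G_1=24  [base 6] 4·6  →[6↦7]→  4·7 = 28  −1 ⇒ G_2=27
G_2=27  [base 7] 3·7 + 6  →[7↦8]→  3·8 + 6 = 30  −1 ⇒ G_3=29
G_3=29  [base 8] 3·8 + 5  →[8↦9]→  3·9 + 5 = 32  −1 ⇒ G_4=31
G_4=31  [base 9] 3·9 + 4  →[9↦10]→  3·10 + 4 = 34  −1 ⇒ G_5=33

34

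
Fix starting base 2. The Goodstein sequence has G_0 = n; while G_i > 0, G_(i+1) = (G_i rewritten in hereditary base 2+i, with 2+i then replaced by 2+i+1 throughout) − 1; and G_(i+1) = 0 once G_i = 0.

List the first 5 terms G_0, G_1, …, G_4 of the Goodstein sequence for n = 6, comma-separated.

[0] 6 ≡ 2^2 + 2 (base 2). Lift 3: 30. −1: 29.
[1] 29 ≡ 3^3 + 2 (base 3). Lift 4: 258. −1: 257.
[2] 257 ≡ 4^4 + 1 (base 4). Lift 5: 3126. −1: 3125.
[3] 3125 ≡ 5^5 (base 5). Lift 6: 46656. −1: 46655.

6, 29, 257, 3125, 46655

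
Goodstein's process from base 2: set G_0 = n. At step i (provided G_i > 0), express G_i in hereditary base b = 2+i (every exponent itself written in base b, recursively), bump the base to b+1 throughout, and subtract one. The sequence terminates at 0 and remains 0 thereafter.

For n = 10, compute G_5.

G_0=10  [base 2] 2^(2 + 1) + 2  →[2↦3]→  3^(3 + 1) + 3 = 84  −1 ⇒ G_1=83
G_1=83  [base 3] 3^(3 + 1) + 2  →[3↦4]→  4^(4 + 1) + 2 = 1026  −1 ⇒ G_2=1025
G_2=1025  [base 4] 4^(4 + 1) + 1  →[4↦5]→  5^(5 + 1) + 1 = 15626  −1 ⇒ G_3=15625
G_3=15625  [base 5] 5^(5 + 1)  →[5↦6]→  6^(6 + 1) = 279936  −1 ⇒ G_4=279935
G_4=279935  [base 6] 5·6^6 + 5·6^5 + 5·6^4 + 5·6^3 + 5·6^2 + 5·6 + 5  →[6↦7]→  5·7^7 + 5·7^5 + 5·7^4 + 5·7^3 + 5·7^2 + 5·7 + 5 = 4215755  −1 ⇒ G_5=4215754

4215754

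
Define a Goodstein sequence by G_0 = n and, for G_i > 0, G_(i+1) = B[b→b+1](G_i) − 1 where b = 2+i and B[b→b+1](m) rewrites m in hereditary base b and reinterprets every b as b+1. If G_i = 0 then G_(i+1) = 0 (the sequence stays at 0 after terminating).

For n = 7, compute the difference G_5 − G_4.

G_0=7  [base 2] 2^2 + 2 + 1  →[2↦3]→  3^3 + 3 + 1 = 31  −1 ⇒ G_1=30
G_1=30  [base 3] 3^3 + 3  →[3↦4]→  4^4 + 4 = 260  −1 ⇒ G_2=259
G_2=259  [base 4] 4^4 + 3  →[4↦5]→  5^5 + 3 = 3128  −1 ⇒ G_3=3127
G_3=3127  [base 5] 5^5 + 2  →[5↦6]→  6^6 + 2 = 46658  −1 ⇒ G_4=46657
G_4=46657  [base 6] 6^6 + 1  →[6↦7]→  7^7 + 1 = 823544  −1 ⇒ G_5=823543

776886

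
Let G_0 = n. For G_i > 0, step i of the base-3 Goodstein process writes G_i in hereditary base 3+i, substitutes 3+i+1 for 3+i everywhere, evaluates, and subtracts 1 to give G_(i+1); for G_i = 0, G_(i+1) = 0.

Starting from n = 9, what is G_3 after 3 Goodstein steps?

19

G_0=9  [base 3] 3^2  →[3↦4]→  4^2 = 16  −1 ⇒ G_1=15
G_1=15  [base 4] 3·4 + 3  →[4↦5]→  3·5 + 3 = 18  −1 ⇒ G_2=17
G_2=17  [base 5] 3·5 + 2  →[5↦6]→  3·6 + 2 = 20  −1 ⇒ G_3=19
G_3=19  [base 6] 3·6 + 1  →[6↦7]→  3·7 + 1 = 22  −1 ⇒ G_4=21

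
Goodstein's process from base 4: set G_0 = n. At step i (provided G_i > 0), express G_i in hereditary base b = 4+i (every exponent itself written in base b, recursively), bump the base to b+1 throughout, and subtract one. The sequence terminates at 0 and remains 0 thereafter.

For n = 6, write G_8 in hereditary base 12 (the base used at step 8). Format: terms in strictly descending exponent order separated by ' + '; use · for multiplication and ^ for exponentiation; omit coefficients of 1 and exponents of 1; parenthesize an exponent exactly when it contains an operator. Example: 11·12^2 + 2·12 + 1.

1

[0] 6 ≡ 4 + 2 (base 4). Lift 5: 7. −1: 6.
[1] 6 ≡ 5 + 1 (base 5). Lift 6: 7. −1: 6.
[2] 6 ≡ 6 (base 6). Lift 7: 7. −1: 6.
[3] 6 ≡ 6 (base 7). Lift 8: 6. −1: 5.
[4] 5 ≡ 5 (base 8). Lift 9: 5. −1: 4.
[5] 4 ≡ 4 (base 9). Lift 10: 4. −1: 3.
[6] 3 ≡ 3 (base 10). Lift 11: 3. −1: 2.
[7] 2 ≡ 2 (base 11). Lift 12: 2. −1: 1.
[8] 1 ≡ 1 (base 12). Lift 13: 1. −1: 0.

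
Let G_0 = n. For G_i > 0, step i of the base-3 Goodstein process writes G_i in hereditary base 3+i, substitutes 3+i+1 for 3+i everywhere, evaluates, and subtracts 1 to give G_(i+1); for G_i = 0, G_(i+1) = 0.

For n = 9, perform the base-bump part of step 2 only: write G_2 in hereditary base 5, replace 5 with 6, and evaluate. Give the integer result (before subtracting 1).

20

9 —HB3→ 3^2 —bump→ 4^2 = 16 —(−1)→ 15
15 —HB4→ 3·4 + 3 —bump→ 3·5 + 3 = 18 —(−1)→ 17
17 —HB5→ 3·5 + 2 —bump→ 3·6 + 2 = 20 —(−1)→ 19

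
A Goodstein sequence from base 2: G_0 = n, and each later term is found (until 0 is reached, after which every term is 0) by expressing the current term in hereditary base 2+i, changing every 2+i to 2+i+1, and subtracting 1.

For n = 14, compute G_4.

[0] 14 ≡ 2^(2 + 1) + 2^2 + 2 (base 2). Lift 3: 111. −1: 110.
[1] 110 ≡ 3^(3 + 1) + 3^3 + 2 (base 3). Lift 4: 1282. −1: 1281.
[2] 1281 ≡ 4^(4 + 1) + 4^4 + 1 (base 4). Lift 5: 18751. −1: 18750.
[3] 18750 ≡ 5^(5 + 1) + 5^5 (base 5). Lift 6: 326592. −1: 326591.

326591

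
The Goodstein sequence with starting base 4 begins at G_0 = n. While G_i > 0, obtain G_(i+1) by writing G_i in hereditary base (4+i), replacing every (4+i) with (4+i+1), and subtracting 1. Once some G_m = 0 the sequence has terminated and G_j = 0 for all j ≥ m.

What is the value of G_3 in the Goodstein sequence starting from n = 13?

18

step 0: 13 = 3·4 + 1; sub 5 for 4: 3·5 + 1; = 16; G_1 = 16−1 = 15
step 1: 15 = 3·5; sub 6 for 5: 3·6; = 18; G_2 = 18−1 = 17
step 2: 17 = 2·6 + 5; sub 7 for 6: 2·7 + 5; = 19; G_3 = 19−1 = 18
step 3: 18 = 2·7 + 4; sub 8 for 7: 2·8 + 4; = 20; G_4 = 20−1 = 19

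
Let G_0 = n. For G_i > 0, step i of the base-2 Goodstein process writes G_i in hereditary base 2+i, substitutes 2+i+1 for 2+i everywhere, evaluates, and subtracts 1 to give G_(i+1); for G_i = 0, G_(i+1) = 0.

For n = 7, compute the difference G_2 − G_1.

229

(0) 7|_2 = 2^2 + 2 + 1 ↦ 3^3 + 3 + 1|_3 = 31 ⇒ 30
(1) 30|_3 = 3^3 + 3 ↦ 4^4 + 4|_4 = 260 ⇒ 259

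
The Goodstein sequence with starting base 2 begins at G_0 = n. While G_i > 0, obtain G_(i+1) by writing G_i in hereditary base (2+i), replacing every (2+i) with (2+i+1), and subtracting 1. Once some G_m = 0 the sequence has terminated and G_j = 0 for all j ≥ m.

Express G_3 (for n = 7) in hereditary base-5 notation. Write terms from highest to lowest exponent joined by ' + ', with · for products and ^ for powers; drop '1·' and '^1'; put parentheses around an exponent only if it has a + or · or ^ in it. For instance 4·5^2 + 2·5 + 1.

5^5 + 2

(0) 7|_2 = 2^2 + 2 + 1 ↦ 3^3 + 3 + 1|_3 = 31 ⇒ 30
(1) 30|_3 = 3^3 + 3 ↦ 4^4 + 4|_4 = 260 ⇒ 259
(2) 259|_4 = 4^4 + 3 ↦ 5^5 + 3|_5 = 3128 ⇒ 3127
(3) 3127|_5 = 5^5 + 2 ↦ 6^6 + 2|_6 = 46658 ⇒ 46657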